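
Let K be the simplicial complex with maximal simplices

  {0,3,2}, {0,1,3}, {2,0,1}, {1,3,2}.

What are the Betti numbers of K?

b_0 = 1, b_1 = 0, b_2 = 1.

Order the vertices as 0 < 1 < 2 < 3. Listing each simplex with vertices in this order, K has dimension 2 with simplices:

  0-simplices (4): [0], [1], [2], [3]
  1-simplices (6): [0,1], [0,2], [0,3], [1,2], [1,3], [2,3]
  2-simplices (4): [0,1,2], [0,1,3], [0,2,3], [1,2,3]

giving chain groups C_0 ≅ Z^4, C_1 ≅ Z^6, C_2 ≅ Z^4.

∂_1: C_1 → C_0 sends each edge [p,q] (with p < q) to q − p.
The 4×6 boundary matrix has rank 3 and Smith normal form diag(1,1,1).

Boundary ∂_2: C_2 → C_1 acts by ∂[p,q,r] = [q,r] − [p,r] + [p,q]. For instance
  ∂[0,1,3] = [1,3] − [0,3] + [0,1],
  ∂[0,2,3] = [2,3] − [0,3] + [0,2].
The resulting 6×4 matrix has rank 3, and its Smith normal form has invariant factors (1,1,1).

Reading off H_k = ker ∂_k / im ∂_{k+1}:

  H_0: rank C_0 − rank ∂_1 = 4 − 3 = 1, and the invariant factors of ∂_1 are all 1, so H_0 = Z.
  H_1: rank ker ∂_1 − rank ∂_2 = (6 − 3) − 3 = 0, and the invariant factors of ∂_2 are all 1, so H_1 = 0.
  H_2: rank ker ∂_2 − rank ∂_3 = (4 − 3) − 0 = 1, and there is no ∂_3, so H_2 = Z.

(K is a triangulation of the 2-sphere S^2.)

Hence the Betti numbers are b_0 = 1, b_1 = 0, b_2 = 1.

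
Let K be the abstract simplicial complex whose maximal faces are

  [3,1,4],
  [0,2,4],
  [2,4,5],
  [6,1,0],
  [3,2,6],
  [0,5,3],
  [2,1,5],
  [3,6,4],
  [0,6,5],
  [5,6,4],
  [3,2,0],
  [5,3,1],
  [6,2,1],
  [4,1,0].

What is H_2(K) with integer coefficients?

Fix the vertex order 0 < 1 < 2 < 3 < 4 < 5 < 6 and write every simplex with vertices in increasing order. Then dim K = 2 and the simplices of K are:

  0-simplices (7): [0], [1], [2], [3], [4], [5], [6]
  1-simplices (21): [0,1], [0,2], [0,3], [0,4], [0,5], [0,6], [1,2], [1,3], [1,4], [1,5], [1,6], [2,3], [2,4], [2,5], [2,6], [3,4], [3,5], [3,6], [4,5], [4,6], [5,6]
  2-simplices (14): [0,1,4], [0,1,6], [0,2,3], [0,2,4], [0,3,5], [0,5,6], [1,2,5], [1,2,6], [1,3,4], [1,3,5], [2,3,6], [2,4,5], [3,4,6], [4,5,6]

giving chain groups C_0 ≅ Z^7, C_1 ≅ Z^21, C_2 ≅ Z^14.

∂_1: C_1 → C_0 is given by ∂[p,q] = [q] − [p].
The 7×21 boundary matrix has rank 6 and Smith normal form diag(1,1,1,1,1,1).

Boundary ∂_2: C_2 → C_1 maps a triangle to the signed sum of its edges. For instance
  ∂[0,1,4] = [1,4] − [0,4] + [0,1],
  ∂[0,3,5] = [3,5] − [0,5] + [0,3].
The resulting 21×14 matrix has rank 13, and its Smith normal form has invariant factors (1,1,1,1,1,1,1,1,1,1,1,1,1).

Computing H_k = (kernel of ∂_k) / (image of ∂_{k+1}):

  H_2: rank ker ∂_2 − rank ∂_3 = (14 − 13) − 0 = 1, and there is no ∂_3, so H_2 ≅ Z.

H_2 = Z.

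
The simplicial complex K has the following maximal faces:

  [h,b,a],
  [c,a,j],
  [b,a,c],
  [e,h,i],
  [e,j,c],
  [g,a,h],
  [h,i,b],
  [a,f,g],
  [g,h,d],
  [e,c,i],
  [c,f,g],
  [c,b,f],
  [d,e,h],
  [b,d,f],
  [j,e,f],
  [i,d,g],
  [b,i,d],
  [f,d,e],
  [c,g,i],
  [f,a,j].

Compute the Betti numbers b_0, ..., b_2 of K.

b_0 = 1, b_1 = 1, b_2 = 0.

K has 10 vertices, 30 edges, 20 triangles.
rank ∂_0 = 0, rank ∂_1 = 9 ⇒ b_0 = 10 − 0 − 9 = 1; all invariant factors of ∂_1 are 1 so no torsion. So H_0 ≅ Z.
rank ∂_1 = 9, rank ∂_2 = 20 ⇒ b_1 = 30 − 9 − 20 = 1; ∂_2 has invariant factor(s) [2] giving torsion. So H_1 ≅ Z × Z/2.
rank ∂_2 = 20, rank ∂_3 = 0 ⇒ b_2 = 20 − 20 − 0 = 0. So H_2 ≅ 0.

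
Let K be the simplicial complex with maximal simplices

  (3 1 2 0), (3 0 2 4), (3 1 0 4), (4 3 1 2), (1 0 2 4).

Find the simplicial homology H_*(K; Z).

H_0 ≅ Z,  H_1 = 0,  H_2 = 0,  H_3 ≅ Z.

Fix the vertex order 0 < 1 < 2 < 3 < 4 and write every simplex with vertices in increasing order. Then dim K = 3 and the simplices of K are:

  0-simplices (5): [0], [1], [2], [3], [4]
  1-simplices (10): [0,1], [0,2], [0,3], [0,4], [1,2], [1,3], [1,4], [2,3], [2,4], [3,4]
  2-simplices (10): [0,1,2], [0,1,3], [0,1,4], [0,2,3], [0,2,4], [0,3,4], [1,2,3], [1,2,4], [1,3,4], [2,3,4]
  3-simplices (5): [0,1,2,3], [0,1,2,4], [0,1,3,4], [0,2,3,4], [1,2,3,4]

giving chain groups C_0 ≅ Z^5, C_1 ≅ Z^10, C_2 ≅ Z^10, C_3 ≅ Z^5.

Boundary ∂_1: C_1 → C_0 maps an edge to its endpoints' difference, ∂[p,q] = q − p.
The resulting 5×10 matrix has rank 4, and its Smith normal form has invariant factors (1,1,1,1).

The boundary map ∂_2: C_2 → C_1 acts by ∂[p,q,r] = [q,r] − [p,r] + [p,q]. For instance
  ∂[1,2,4] = [2,4] − [1,4] + [1,2],
  ∂[0,1,2] = [1,2] − [0,2] + [0,1].
This gives a 10×10 integer matrix of rank 6; reducing to Smith normal form yields diagonal entries (1,1,1,1,1,1).

∂_3: C_3 → C_2 sends each 3-simplex σ to the alternating sum Σ_i (−1)^i (σ with its i-th vertex removed). For instance
  ∂[0,1,2,3] = [1,2,3] − [0,2,3] + [0,1,3] − [0,1,2],
  ∂[1,2,3,4] = [2,3,4] − [1,3,4] + [1,2,4] − [1,2,3].
The 10×5 boundary matrix has rank 4 and Smith normal form diag(1,1,1,1).

From H_k ≅ ker(∂_k) / im(∂_{k+1}) we obtain:

  H_0: rank C_0 − rank ∂_1 = 5 − 4 = 1, and the invariant factors of ∂_1 are all 1, so H_0 ≅ Z.
  H_1: rank ker ∂_1 − rank ∂_2 = (10 − 4) − 6 = 0, and the invariant factors of ∂_2 are all 1, so H_1 ≅ 0.
  H_2: rank ker ∂_2 − rank ∂_3 = (10 − 6) − 4 = 0, and the invariant factors of ∂_3 are all 1, so H_2 ≅ 0.
  H_3: rank ker ∂_3 − rank ∂_4 = (5 − 4) − 0 = 1, and there is no ∂_4, so H_3 ≅ Z.

As a check, the Euler characteristic is 5 − 10 + 10 − 5 = 0, which agrees with 1 − 0 + 0 − 1 = 0.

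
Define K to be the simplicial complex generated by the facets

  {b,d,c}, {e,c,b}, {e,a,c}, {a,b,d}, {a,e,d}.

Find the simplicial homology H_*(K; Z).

Order the vertices as a < b < c < d < e. Listing each simplex with vertices in this order, K has dimension 2 with simplices:

  0-simplices (5): a, b, c, d, e
  1-simplices (10): ab, ac, ad, ae, bc, bd, be, cd, ce, de
  2-simplices (5): abd, ace, ade, bcd, bce

giving chain groups C_0 ≅ Z^5, C_1 ≅ Z^10, C_2 ≅ Z^5.

The boundary map ∂_1: C_1 → C_0 is given by ∂[p,q] = [q] − [p]. For instance
  ∂bc = c − b.
The 5×10 boundary matrix has rank 4 and Smith normal form diag(1,1,1,1).

Boundary ∂_2: C_2 → C_1 maps a triangle to the signed sum of its edges. For instance
  ∂abd = bd − ad + ab,
  ∂ace = ce − ae + ac.
This gives a 10×5 integer matrix of rank 5; reducing to Smith normal form yields diagonal entries (1,1,1,1,1).

From H_k ≅ ker(∂_k) / im(∂_{k+1}) we obtain:

  H_0: rank C_0 − rank ∂_1 = 5 − 4 = 1, and the invariant factors of ∂_1 are all 1, so H_0 = Z.
  H_1: rank ker ∂_1 − rank ∂_2 = (10 − 4) − 5 = 1, and the invariant factors of ∂_2 are all 1, so H_1 = Z.
  H_2: rank ker ∂_2 − rank ∂_3 = (5 − 5) − 0 = 0, and there is no ∂_3, so H_2 = 0.

As a check, the Euler characteristic is 5 − 10 + 5 = 0, which agrees with 1 − 1 + 0 = 0.

H_0 ≅ Z,  H_1 ≅ Z,  H_2 = 0.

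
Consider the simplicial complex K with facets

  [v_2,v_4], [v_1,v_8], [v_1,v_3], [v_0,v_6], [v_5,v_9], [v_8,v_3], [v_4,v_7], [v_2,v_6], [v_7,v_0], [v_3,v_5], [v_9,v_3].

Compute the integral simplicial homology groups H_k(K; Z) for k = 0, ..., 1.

Order the vertices as v_0 < v_1 < v_2 < v_3 < v_4 < v_5 < v_6 < v_7 < v_8 < v_9. Listing each simplex with vertices in this order, K has dimension 1 with simplices:

  0-simplices (10): [v_0], [v_1], [v_2], [v_3], [v_4], [v_5], [v_6], [v_7], [v_8], [v_9]
  1-simplices (11): [v_0,v_6], [v_0,v_7], [v_1,v_3], [v_1,v_8], [v_2,v_4], [v_2,v_6], [v_3,v_5], [v_3,v_8], [v_3,v_9], [v_4,v_7], [v_5,v_9]

so the chain groups are C_0 ≅ Z^10, C_1 ≅ Z^11.

∂_1: C_1 → C_0 sends each edge [p,q] (with p < q) to q − p. For instance
  ∂[v_4,v_7] = [v_7] − [v_4].
This gives a 10×11 integer matrix of rank 8; reducing to Smith normal form yields diagonal entries (1,1,1,1,1,1,1,1).

Now H_k = ker ∂_k / im ∂_{k+1}, so:

  H_0: rank C_0 − rank ∂_1 = 10 − 8 = 2, and the invariant factors of ∂_1 are all 1, so H_0 ≅ Z^2.
  H_1: rank ker ∂_1 − rank ∂_2 = (11 − 8) − 0 = 3, and there is no ∂_2, so H_1 ≅ Z^3.

As a check, the Euler characteristic is 10 − 11 = -1, which agrees with 2 − 3 = -1.

H_0 ≅ Z^2,  H_1 ≅ Z^3.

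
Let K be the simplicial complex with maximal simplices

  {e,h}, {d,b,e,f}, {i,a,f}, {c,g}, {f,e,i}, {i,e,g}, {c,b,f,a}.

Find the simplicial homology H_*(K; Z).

H_0 = Z,  H_1 = Z,  H_2 = 0,  H_3 = 0.

Take the total order a < b < c < d < e < f < g < h < i on the vertex set. Then K (dimension 3) consists of the simplices:

  0-simplices (9): a, b, c, d, e, f, g, h, i
  1-simplices (18): ab, ac, af, ai, bc, bd, be, bf, cf, cg, de, df, ef, eg, eh, ei, fi, gi
  2-simplices (11): abc, abf, acf, afi, bcf, bde, bdf, bef, def, efi, egi
  3-simplices (2): abcf, bdef

giving chain groups C_0 ≅ Z^9, C_1 ≅ Z^18, C_2 ≅ Z^11, C_3 ≅ Z^2.

∂_1: C_1 → C_0 is given by ∂[p,q] = [q] − [p].
The 9×18 boundary matrix has rank 8 and Smith normal form diag(1,1,1,1,1,1,1,1).

The boundary map ∂_2: C_2 → C_1 acts by ∂[p,q,r] = [q,r] − [p,r] + [p,q]. For instance
  ∂bef = ef − bf + be,
  ∂bde = de − be + bd.
The resulting 18×11 matrix has rank 9, and its Smith normal form has invariant factors (1,1,1,1,1,1,1,1,1).

∂_3: C_3 → C_2 sends each 3-simplex σ to the alternating sum Σ_i (−1)^i (σ with its i-th vertex removed). For instance
  ∂bdef = def − bef + bdf − bde,
  ∂abcf = bcf − acf + abf − abc.
The 11×2 boundary matrix has rank 2 and Smith normal form diag(1,1).

Computing H_k = (kernel of ∂_k) / (image of ∂_{k+1}):

  H_0: rank C_0 − rank ∂_1 = 9 − 8 = 1, and the invariant factors of ∂_1 are all 1, so H_0 = Z.
  H_1: rank ker ∂_1 − rank ∂_2 = (18 − 8) − 9 = 1, and the invariant factors of ∂_2 are all 1, so H_1 = Z.
  H_2: rank ker ∂_2 − rank ∂_3 = (11 − 9) − 2 = 0, and the invariant factors of ∂_3 are all 1, so H_2 = 0.
  H_3: rank ker ∂_3 − rank ∂_4 = (2 − 2) − 0 = 0, and there is no ∂_4, so H_3 = 0.

As a check, the Euler characteristic is 9 − 18 + 11 − 2 = 0, which agrees with 1 − 1 + 0 − 0 = 0.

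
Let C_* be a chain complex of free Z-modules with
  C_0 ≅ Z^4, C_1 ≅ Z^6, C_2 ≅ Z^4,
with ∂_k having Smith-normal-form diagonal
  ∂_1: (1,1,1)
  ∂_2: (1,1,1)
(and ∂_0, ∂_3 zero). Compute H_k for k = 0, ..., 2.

H_0 ≅ Z,  H_1 = 0,  H_2 ≅ Z.

H_0: b_0 = 4 − 0 − 3 = 1; torsion from ∂_1 factors > 1: none. So H_0 ≅ Z.
H_1: b_1 = 6 − 3 − 3 = 0; torsion from ∂_2 factors > 1: none. So H_1 ≅ 0.
H_2: b_2 = 4 − 3 − 0 = 1; torsion from ∂_3 factors > 1: none. So H_2 ≅ Z.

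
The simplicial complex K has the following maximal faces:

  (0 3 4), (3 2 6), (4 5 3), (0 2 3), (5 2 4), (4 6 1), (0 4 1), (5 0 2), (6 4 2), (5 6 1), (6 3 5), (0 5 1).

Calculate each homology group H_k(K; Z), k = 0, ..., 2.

Take the total order 0 < 1 < 2 < 3 < 4 < 5 < 6 on the vertex set. Then K (dimension 2) consists of the simplices:

  0-simplices (7): [0], [1], [2], [3], [4], [5], [6]
  1-simplices (18): [0,1], [0,2], [0,3], [0,4], [0,5], [1,4], [1,5], [1,6], [2,3], [2,4], [2,5], [2,6], [3,4], [3,5], [3,6], [4,5], [4,6], [5,6]
  2-simplices (12): [0,1,4], [0,1,5], [0,2,3], [0,2,5], [0,3,4], [1,4,6], [1,5,6], [2,3,6], [2,4,5], [2,4,6], [3,4,5], [3,5,6]

Hence C_0 ≅ Z^7, C_1 ≅ Z^18, C_2 ≅ Z^12.

Boundary ∂_1: C_1 → C_0 is given by ∂[p,q] = [q] − [p]. For instance
  ∂[2,3] = [3] − [2].
As a 7×18 matrix over Z this has rank 6, with invariant factors (1,1,1,1,1,1).

∂_2: C_2 → C_1 maps a triangle to the signed sum of its edges. For instance
  ∂[2,3,6] = [3,6] − [2,6] + [2,3],
  ∂[0,1,4] = [1,4] − [0,4] + [0,1].
This gives a 18×12 integer matrix of rank 12; reducing to Smith normal form yields diagonal entries (1,1,1,1,1,1,1,1,1,1,1,2).

From H_k ≅ ker(∂_k) / im(∂_{k+1}) we obtain:

  H_0: rank C_0 − rank ∂_1 = 7 − 6 = 1, and the invariant factors of ∂_1 are all 1, so H_0 = Z.
  H_1: rank ker ∂_1 − rank ∂_2 = (18 − 6) − 12 = 0, and ∂_2 has invariant factor 2 > 1, so H_1 = Z/2.
  H_2: rank ker ∂_2 − rank ∂_3 = (12 − 12) − 0 = 0, and there is no ∂_3, so H_2 = 0.

As a check, the Euler characteristic is 7 − 18 + 12 = 1, which agrees with 1 − 0 + 0 = 1.
(K is a triangulation of the real projective plane RP^2.)

H_0 = Z,  H_1 = Z/2,  H_2 = 0.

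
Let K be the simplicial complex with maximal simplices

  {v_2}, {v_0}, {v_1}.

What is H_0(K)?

H_0 = Z^3.

We work with the vertex ordering v_0 < v_1 < v_2. The simplices of K, each written with vertices in increasing order, are:

  0-simplices (3): [v_0], [v_1], [v_2]

Hence C_0 ≅ Z^3.

Now H_k = ker ∂_k / im ∂_{k+1}, so:

  H_0: rank C_0 − rank ∂_1 = 3 − 0 = 3, and there is no ∂_1, so H_0 ≅ Z^3.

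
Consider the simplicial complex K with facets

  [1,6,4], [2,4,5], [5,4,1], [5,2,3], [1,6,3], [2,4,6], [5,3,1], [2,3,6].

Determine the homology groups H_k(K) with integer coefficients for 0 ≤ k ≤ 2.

H_0 = Z,  H_1 = 0,  H_2 = Z.

Order the vertices as 1 < 2 < 3 < 4 < 5 < 6. Listing each simplex with vertices in this order, K has dimension 2 with simplices:

  0-simplices (6): [1], [2], [3], [4], [5], [6]
  1-simplices (12): [1,3], [1,4], [1,5], [1,6], [2,3], [2,4], [2,5], [2,6], [3,5], [3,6], [4,5], [4,6]
  2-simplices (8): [1,3,5], [1,3,6], [1,4,5], [1,4,6], [2,3,5], [2,3,6], [2,4,5], [2,4,6]

Hence C_0 ≅ Z^6, C_1 ≅ Z^12, C_2 ≅ Z^8.

The boundary map ∂_1: C_1 → C_0 is given by ∂[p,q] = [q] − [p]. For instance
  ∂[3,6] = [6] − [3].
As a 6×12 matrix over Z this has rank 5, with invariant factors (1,1,1,1,1).

Boundary ∂_2: C_2 → C_1 acts by ∂[p,q,r] = [q,r] − [p,r] + [p,q]. For instance
  ∂[1,3,6] = [3,6] − [1,6] + [1,3],
  ∂[2,3,6] = [3,6] − [2,6] + [2,3].
The resulting 12×8 matrix has rank 7, and its Smith normal form has invariant factors (1,1,1,1,1,1,1).

From H_k ≅ ker(∂_k) / im(∂_{k+1}) we obtain:

  H_0: rank C_0 − rank ∂_1 = 6 − 5 = 1, and the invariant factors of ∂_1 are all 1, so H_0 ≅ Z.
  H_1: rank ker ∂_1 − rank ∂_2 = (12 − 5) − 7 = 0, and the invariant factors of ∂_2 are all 1, so H_1 ≅ 0.
  H_2: rank ker ∂_2 − rank ∂_3 = (8 − 7) − 0 = 1, and there is no ∂_3, so H_2 ≅ Z.

(K is a triangulation of the 2-sphere S^2.)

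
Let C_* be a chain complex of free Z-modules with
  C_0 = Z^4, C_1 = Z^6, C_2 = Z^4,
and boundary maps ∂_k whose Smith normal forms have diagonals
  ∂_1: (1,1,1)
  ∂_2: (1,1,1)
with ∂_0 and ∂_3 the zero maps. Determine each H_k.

H_0: b_0 = 4 − 0 − 3 = 1; torsion from ∂_1 factors > 1: none. So H_0 = Z.
H_1: b_1 = 6 − 3 − 3 = 0; torsion from ∂_2 factors > 1: none. So H_1 = 0.
H_2: b_2 = 4 − 3 − 0 = 1; torsion from ∂_3 factors > 1: none. So H_2 = Z.

H_0 = Z,  H_1 = 0,  H_2 = Z.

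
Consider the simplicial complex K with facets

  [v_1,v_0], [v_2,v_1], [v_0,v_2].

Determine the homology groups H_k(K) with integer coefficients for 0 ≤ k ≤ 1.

H_0 ≅ Z,  H_1 ≅ Z.

Take the total order v_0 < v_1 < v_2 on the vertex set. Then K (dimension 1) consists of the simplices:

  0-simplices (3): [v_0], [v_1], [v_2]
  1-simplices (3): [v_0,v_1], [v_0,v_2], [v_1,v_2]

giving chain groups C_0 ≅ Z^3, C_1 ≅ Z^3.

∂_1: C_1 → C_0 maps an edge to its endpoints' difference, ∂[p,q] = q − p.
The 3×3 boundary matrix has rank 2 and Smith normal form diag(1,1).

Reading off H_k = ker ∂_k / im ∂_{k+1}:

  H_0: rank C_0 − rank ∂_1 = 3 − 2 = 1, and the invariant factors of ∂_1 are all 1, so H_0 ≅ Z.
  H_1: rank ker ∂_1 − rank ∂_2 = (3 − 2) − 0 = 1, and there is no ∂_2, so H_1 ≅ Z.

As a check, the Euler characteristic is 3 − 3 = 0, which agrees with 1 − 1 = 0.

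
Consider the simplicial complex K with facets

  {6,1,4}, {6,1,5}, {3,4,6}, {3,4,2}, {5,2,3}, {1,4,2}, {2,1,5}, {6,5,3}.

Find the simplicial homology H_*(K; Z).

H_0 = Z,  H_1 = 0,  H_2 = Z.

We work with the vertex ordering 1 < 2 < 3 < 4 < 5 < 6. The simplices of K, each written with vertices in increasing order, are:

  0-simplices (6): [1], [2], [3], [4], [5], [6]
  1-simplices (12): [1,2], [1,4], [1,5], [1,6], [2,3], [2,4], [2,5], [3,4], [3,5], [3,6], [4,6], [5,6]
  2-simplices (8): [1,2,4], [1,2,5], [1,4,6], [1,5,6], [2,3,4], [2,3,5], [3,4,6], [3,5,6]

giving chain groups C_0 ≅ Z^6, C_1 ≅ Z^12, C_2 ≅ Z^8.

∂_1: C_1 → C_0 is given by ∂[p,q] = [q] − [p].
This gives a 6×12 integer matrix of rank 5; reducing to Smith normal form yields diagonal entries (1,1,1,1,1).

The boundary map ∂_2: C_2 → C_1 sends each 2-simplex [p,q,r] to [q,r] − [p,r] + [p,q]. For instance
  ∂[1,5,6] = [5,6] − [1,6] + [1,5],
  ∂[3,4,6] = [4,6] − [3,6] + [3,4].
The 12×8 boundary matrix has rank 7 and Smith normal form diag(1,1,1,1,1,1,1).

Computing H_k = (kernel of ∂_k) / (image of ∂_{k+1}):

  H_0: rank C_0 − rank ∂_1 = 6 − 5 = 1, and the invariant factors of ∂_1 are all 1, so H_0 = Z.
  H_1: rank ker ∂_1 − rank ∂_2 = (12 − 5) − 7 = 0, and the invariant factors of ∂_2 are all 1, so H_1 = 0.
  H_2: rank ker ∂_2 − rank ∂_3 = (8 − 7) − 0 = 1, and there is no ∂_3, so H_2 = Z.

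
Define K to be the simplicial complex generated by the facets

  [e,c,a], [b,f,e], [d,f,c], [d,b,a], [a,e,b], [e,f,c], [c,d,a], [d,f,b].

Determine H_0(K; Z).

Order the vertices as a < b < c < d < e < f. Listing each simplex with vertices in this order, K has dimension 2 with simplices:

  0-simplices (6): a, b, c, d, e, f
  1-simplices (12): ab, ac, ad, ae, bd, be, bf, cd, ce, cf, df, ef
  2-simplices (8): abd, abe, acd, ace, bdf, bef, cdf, cef

giving chain groups C_0 ≅ Z^6, C_1 ≅ Z^12, C_2 ≅ Z^8.

∂_1: C_1 → C_0 sends each edge [p,q] (with p < q) to q − p.
As a 6×12 matrix over Z this has rank 5, with invariant factors (1,1,1,1,1).

Boundary ∂_2: C_2 → C_1 maps a triangle to the signed sum of its edges. For instance
  ∂abe = be − ae + ab,
  ∂bdf = df − bf + bd.
This gives a 12×8 integer matrix of rank 7; reducing to Smith normal form yields diagonal entries (1,1,1,1,1,1,1).

From H_k ≅ ker(∂_k) / im(∂_{k+1}) we obtain:

  H_0: rank C_0 − rank ∂_1 = 6 − 5 = 1, and the invariant factors of ∂_1 are all 1, so H_0 ≅ Z.

H_0 = Z.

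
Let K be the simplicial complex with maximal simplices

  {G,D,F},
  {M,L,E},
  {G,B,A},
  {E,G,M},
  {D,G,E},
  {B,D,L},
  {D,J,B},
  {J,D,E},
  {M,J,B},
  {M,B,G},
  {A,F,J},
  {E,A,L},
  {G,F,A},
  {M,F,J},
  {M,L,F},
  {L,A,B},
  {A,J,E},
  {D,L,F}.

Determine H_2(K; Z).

H_2 ≅ Z.

Take the total order A < B < D < E < F < G < J < L < M on the vertex set. Then K (dimension 2) consists of the simplices:

  0-simplices (9): A, B, D, E, F, G, J, L, M
  1-simplices (27): AB, AE, AF, AG, AJ, AL, BD, BG, BJ, BL, BM, DE, DF, DG, DJ, DL, EG, EJ, EL, EM, FG, FJ, FL, FM, GM, JM, LM
  2-simplices (18): ABG, ABL, AEJ, AEL, AFG, AFJ, BDJ, BDL, BGM, BJM, DEG, DEJ, DFG, DFL, EGM, ELM, FJM, FLM

giving chain groups C_0 ≅ Z^9, C_1 ≅ Z^27, C_2 ≅ Z^18.

The boundary map ∂_1: C_1 → C_0 is given by ∂[p,q] = [q] − [p].
As a 9×27 matrix over Z this has rank 8, with invariant factors (1,1,1,1,1,1,1,1).

The boundary map ∂_2: C_2 → C_1 maps a triangle to the signed sum of its edges. For instance
  ∂AEL = EL − AL + AE,
  ∂ABG = BG − AG + AB.
The resulting 27×18 matrix has rank 17, and its Smith normal form has invariant factors (1,1,1,1,1,1,1,1,1,1,1,1,1,1,1,1,1).

Computing H_k = (kernel of ∂_k) / (image of ∂_{k+1}):

  H_2: rank ker ∂_2 − rank ∂_3 = (18 − 17) − 0 = 1, and there is no ∂_3, so H_2 ≅ Z.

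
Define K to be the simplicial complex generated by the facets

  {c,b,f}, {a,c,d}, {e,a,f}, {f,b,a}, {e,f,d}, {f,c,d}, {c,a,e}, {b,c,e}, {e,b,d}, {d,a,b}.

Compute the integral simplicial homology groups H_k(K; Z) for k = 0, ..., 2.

H_0 ≅ Z,  H_1 ≅ Z/2Z,  H_2 = 0.

Take the total order a < b < c < d < e < f on the vertex set. Then K (dimension 2) consists of the simplices:

  0-simplices (6): a, b, c, d, e, f
  1-simplices (15): ab, ac, ad, ae, af, bc, bd, be, bf, cd, ce, cf, de, df, ef
  2-simplices (10): abd, abf, acd, ace, aef, bce, bcf, bde, cdf, def

Hence C_0 ≅ Z^6, C_1 ≅ Z^15, C_2 ≅ Z^10.

The boundary map ∂_1: C_1 → C_0 maps an edge to its endpoints' difference, ∂[p,q] = q − p. For instance
  ∂bd = d − b.
This gives a 6×15 integer matrix of rank 5; reducing to Smith normal form yields diagonal entries (1,1,1,1,1).

The boundary map ∂_2: C_2 → C_1 sends each 2-simplex [p,q,r] to [q,r] − [p,r] + [p,q]. For instance
  ∂def = ef − df + de,
  ∂bce = ce − be + bc.
The 15×10 boundary matrix has rank 10 and Smith normal form diag(1,1,1,1,1,1,1,1,1,2).

Reading off H_k = ker ∂_k / im ∂_{k+1}:

  H_0: rank C_0 − rank ∂_1 = 6 − 5 = 1, and the invariant factors of ∂_1 are all 1, so H_0 ≅ Z.
  H_1: rank ker ∂_1 − rank ∂_2 = (15 − 5) − 10 = 0, and ∂_2 has invariant factor 2 > 1, so H_1 ≅ Z/2Z.
  H_2: rank ker ∂_2 − rank ∂_3 = (10 − 10) − 0 = 0, and there is no ∂_3, so H_2 ≅ 0.

As a check, the Euler characteristic is 6 − 15 + 10 = 1, which agrees with 1 − 0 + 0 = 1.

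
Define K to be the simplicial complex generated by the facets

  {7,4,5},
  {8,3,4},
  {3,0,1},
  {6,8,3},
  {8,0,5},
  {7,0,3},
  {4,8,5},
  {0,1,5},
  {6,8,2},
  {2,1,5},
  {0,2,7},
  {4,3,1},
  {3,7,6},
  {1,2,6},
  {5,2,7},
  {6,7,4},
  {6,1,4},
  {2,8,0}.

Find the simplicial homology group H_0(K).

H_0 = Z.

Order the vertices as 0 < 1 < 2 < 3 < 4 < 5 < 6 < 7 < 8. Listing each simplex with vertices in this order, K has dimension 2 with simplices:

  0-simplices (9): [0], [1], [2], [3], [4], [5], [6], [7], [8]
  1-simplices (27): (27 of them)
  2-simplices (18): [0,1,3], [0,1,5], [0,2,7], [0,2,8], [0,3,7], [0,5,8], [1,2,5], [1,2,6], [1,3,4], [1,4,6], [2,5,7], [2,6,8], [3,4,8], [3,6,7], [3,6,8], [4,5,7], [4,5,8], [4,6,7]

giving chain groups C_0 ≅ Z^9, C_1 ≅ Z^27, C_2 ≅ Z^18.

∂_1: C_1 → C_0 is given by ∂[p,q] = [q] − [p]. For instance
  ∂[4,8] = [8] − [4].
This gives a 9×27 integer matrix of rank 8; reducing to Smith normal form yields diagonal entries (1,1,1,1,1,1,1,1).

∂_2: C_2 → C_1 maps a triangle to the signed sum of its edges. For instance
  ∂[4,5,8] = [5,8] − [4,8] + [4,5],
  ∂[0,3,7] = [3,7] − [0,7] + [0,3].
As a 27×18 matrix over Z this has rank 18, with invariant factors (1,1,1,1,1,1,1,1,1,1,1,1,1,1,1,1,1,2).

Now H_k = ker ∂_k / im ∂_{k+1}, so:

  H_0: rank C_0 − rank ∂_1 = 9 − 8 = 1, and the invariant factors of ∂_1 are all 1, so H_0 ≅ Z.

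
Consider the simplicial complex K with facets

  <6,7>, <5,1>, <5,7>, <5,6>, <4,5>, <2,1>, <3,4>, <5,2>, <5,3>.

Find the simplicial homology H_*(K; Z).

H_0 ≅ Z,  H_1 ≅ Z^3.

Take the total order 1 < 2 < 3 < 4 < 5 < 6 < 7 on the vertex set. Then K (dimension 1) consists of the simplices:

  0-simplices (7): [1], [2], [3], [4], [5], [6], [7]
  1-simplices (9): [1,2], [1,5], [2,5], [3,4], [3,5], [4,5], [5,6], [5,7], [6,7]

so the chain groups are C_0 ≅ Z^7, C_1 ≅ Z^9.

The boundary map ∂_1: C_1 → C_0 is given by ∂[p,q] = [q] − [p]. For instance
  ∂[3,4] = [4] − [3].
The resulting 7×9 matrix has rank 6, and its Smith normal form has invariant factors (1,1,1,1,1,1).

Computing H_k = (kernel of ∂_k) / (image of ∂_{k+1}):

  H_0: rank C_0 − rank ∂_1 = 7 − 6 = 1, and the invariant factors of ∂_1 are all 1, so H_0 = Z.
  H_1: rank ker ∂_1 − rank ∂_2 = (9 − 6) − 0 = 3, and there is no ∂_2, so H_1 = Z^3.

(K is a triangulation of a wedge of 3 circles.)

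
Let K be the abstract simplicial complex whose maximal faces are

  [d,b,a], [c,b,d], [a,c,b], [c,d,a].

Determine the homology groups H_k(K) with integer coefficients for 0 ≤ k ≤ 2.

H_0 = Z,  H_1 = 0,  H_2 = Z.

K has 4 vertices, 6 edges, 4 triangles.
rank ∂_0 = 0, rank ∂_1 = 3 ⇒ b_0 = 4 − 0 − 3 = 1; all invariant factors of ∂_1 are 1 so no torsion. So H_0 ≅ Z.
rank ∂_1 = 3, rank ∂_2 = 3 ⇒ b_1 = 6 − 3 − 3 = 0; all invariant factors of ∂_2 are 1 so no torsion. So H_1 ≅ 0.
rank ∂_2 = 3, rank ∂_3 = 0 ⇒ b_2 = 4 − 3 − 0 = 1. So H_2 ≅ Z.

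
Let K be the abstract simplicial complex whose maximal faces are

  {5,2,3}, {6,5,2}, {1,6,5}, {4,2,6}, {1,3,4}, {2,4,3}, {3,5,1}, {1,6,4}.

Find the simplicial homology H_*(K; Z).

Take the total order 1 < 2 < 3 < 4 < 5 < 6 on the vertex set. Then K (dimension 2) consists of the simplices:

  0-simplices (6): [1], [2], [3], [4], [5], [6]
  1-simplices (12): [1,3], [1,4], [1,5], [1,6], [2,3], [2,4], [2,5], [2,6], [3,4], [3,5], [4,6], [5,6]
  2-simplices (8): [1,3,4], [1,3,5], [1,4,6], [1,5,6], [2,3,4], [2,3,5], [2,4,6], [2,5,6]

giving chain groups C_0 ≅ Z^6, C_1 ≅ Z^12, C_2 ≅ Z^8.

The boundary map ∂_1: C_1 → C_0 is given by ∂[p,q] = [q] − [p]. For instance
  ∂[4,6] = [6] − [4].
This gives a 6×12 integer matrix of rank 5; reducing to Smith normal form yields diagonal entries (1,1,1,1,1).

Boundary ∂_2: C_2 → C_1 sends each 2-simplex [p,q,r] to [q,r] − [p,r] + [p,q]. For instance
  ∂[2,5,6] = [5,6] − [2,6] + [2,5],
  ∂[2,3,5] = [3,5] − [2,5] + [2,3].
The 12×8 boundary matrix has rank 7 and Smith normal form diag(1,1,1,1,1,1,1).

From H_k ≅ ker(∂_k) / im(∂_{k+1}) we obtain:

  H_0: rank C_0 − rank ∂_1 = 6 − 5 = 1, and the invariant factors of ∂_1 are all 1, so H_0 ≅ Z.
  H_1: rank ker ∂_1 − rank ∂_2 = (12 − 5) − 7 = 0, and the invariant factors of ∂_2 are all 1, so H_1 ≅ 0.
  H_2: rank ker ∂_2 − rank ∂_3 = (8 − 7) − 0 = 1, and there is no ∂_3, so H_2 ≅ Z.

H_0 ≅ Z,  H_1 = 0,  H_2 ≅ Z.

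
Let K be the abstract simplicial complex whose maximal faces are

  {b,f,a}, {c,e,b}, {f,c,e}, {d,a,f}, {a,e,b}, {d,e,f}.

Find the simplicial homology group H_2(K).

H_2 = 0.

K has 6 vertices, 12 edges, 6 triangles.
rank ∂_2 = 6, rank ∂_3 = 0 ⇒ b_2 = 6 − 6 − 0 = 0. So H_2 = 0.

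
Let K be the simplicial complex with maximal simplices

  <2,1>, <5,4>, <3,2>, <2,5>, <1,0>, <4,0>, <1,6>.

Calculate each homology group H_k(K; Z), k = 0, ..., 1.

H_0 ≅ Z,  H_1 ≅ Z.

Order the vertices as 0 < 1 < 2 < 3 < 4 < 5 < 6. Listing each simplex with vertices in this order, K has dimension 1 with simplices:

  0-simplices (7): [0], [1], [2], [3], [4], [5], [6]
  1-simplices (7): [0,1], [0,4], [1,2], [1,6], [2,3], [2,5], [4,5]

giving chain groups C_0 ≅ Z^7, C_1 ≅ Z^7.

The boundary map ∂_1: C_1 → C_0 is given by ∂[p,q] = [q] − [p].
The resulting 7×7 matrix has rank 6, and its Smith normal form has invariant factors (1,1,1,1,1,1).

Computing H_k = (kernel of ∂_k) / (image of ∂_{k+1}):

  H_0: rank C_0 − rank ∂_1 = 7 − 6 = 1, and the invariant factors of ∂_1 are all 1, so H_0 = Z.
  H_1: rank ker ∂_1 − rank ∂_2 = (7 − 6) − 0 = 1, and there is no ∂_2, so H_1 = Z.

As a check, the Euler characteristic is 7 − 7 = 0, which agrees with 1 − 1 = 0.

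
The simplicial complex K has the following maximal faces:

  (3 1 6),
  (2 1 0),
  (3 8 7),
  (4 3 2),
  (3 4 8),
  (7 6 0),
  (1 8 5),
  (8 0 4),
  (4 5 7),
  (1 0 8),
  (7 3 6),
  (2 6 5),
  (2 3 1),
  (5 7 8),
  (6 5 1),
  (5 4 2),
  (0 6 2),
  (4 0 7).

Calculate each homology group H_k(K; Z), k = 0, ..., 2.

K has 9 vertices, 27 edges, 18 triangles.
rank ∂_0 = 0, rank ∂_1 = 8 ⇒ b_0 = 9 − 0 − 8 = 1; all invariant factors of ∂_1 are 1 so no torsion. So H_0 ≅ Z.
rank ∂_1 = 8, rank ∂_2 = 18 ⇒ b_1 = 27 − 8 − 18 = 1; ∂_2 has invariant factor(s) [2] giving torsion. So H_1 ≅ Z ⊕ Z/2Z.
rank ∂_2 = 18, rank ∂_3 = 0 ⇒ b_2 = 18 − 18 − 0 = 0. So H_2 ≅ 0.

H_0 ≅ Z,  H_1 ≅ Z ⊕ Z/2Z,  H_2 = 0.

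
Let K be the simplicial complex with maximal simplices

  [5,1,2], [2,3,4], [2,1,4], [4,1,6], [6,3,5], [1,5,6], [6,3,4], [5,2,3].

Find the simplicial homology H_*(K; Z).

Take the total order 1 < 2 < 3 < 4 < 5 < 6 on the vertex set. Then K (dimension 2) consists of the simplices:

  0-simplices (6): [1], [2], [3], [4], [5], [6]
  1-simplices (12): [1,2], [1,4], [1,5], [1,6], [2,3], [2,4], [2,5], [3,4], [3,5], [3,6], [4,6], [5,6]
  2-simplices (8): [1,2,4], [1,2,5], [1,4,6], [1,5,6], [2,3,4], [2,3,5], [3,4,6], [3,5,6]

giving chain groups C_0 ≅ Z^6, C_1 ≅ Z^12, C_2 ≅ Z^8.

The boundary map ∂_1: C_1 → C_0 is given by ∂[p,q] = [q] − [p]. For instance
  ∂[2,5] = [5] − [2].
This gives a 6×12 integer matrix of rank 5; reducing to Smith normal form yields diagonal entries (1,1,1,1,1).

Boundary ∂_2: C_2 → C_1 acts by ∂[p,q,r] = [q,r] − [p,r] + [p,q]. For instance
  ∂[1,2,5] = [2,5] − [1,5] + [1,2],
  ∂[2,3,5] = [3,5] − [2,5] + [2,3].
The 12×8 boundary matrix has rank 7 and Smith normal form diag(1,1,1,1,1,1,1).

From H_k ≅ ker(∂_k) / im(∂_{k+1}) we obtain:

  H_0: rank C_0 − rank ∂_1 = 6 − 5 = 1, and the invariant factors of ∂_1 are all 1, so H_0 ≅ Z.
  H_1: rank ker ∂_1 − rank ∂_2 = (12 − 5) − 7 = 0, and the invariant factors of ∂_2 are all 1, so H_1 ≅ 0.
  H_2: rank ker ∂_2 − rank ∂_3 = (8 − 7) − 0 = 1, and there is no ∂_3, so H_2 ≅ Z.

As a check, the Euler characteristic is 6 − 12 + 8 = 2, which agrees with 1 − 0 + 1 = 2.
(K is a triangulation of the 2-sphere S^2.)

H_0 ≅ Z,  H_1 = 0,  H_2 ≅ Z.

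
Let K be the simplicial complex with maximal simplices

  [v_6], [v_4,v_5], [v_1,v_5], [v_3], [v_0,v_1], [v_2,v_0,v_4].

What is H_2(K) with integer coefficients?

H_2 ≅ 0.

Take the total order v_0 < v_1 < v_2 < v_3 < v_4 < v_5 < v_6 on the vertex set. Then K (dimension 2) consists of the simplices:

  0-simplices (7): [v_0], [v_1], [v_2], [v_3], [v_4], [v_5], [v_6]
  1-simplices (6): [v_0,v_1], [v_0,v_2], [v_0,v_4], [v_1,v_5], [v_2,v_4], [v_4,v_5]
  2-simplices (1): [v_0,v_2,v_4]

so the chain groups are C_0 ≅ Z^7, C_1 ≅ Z^6, C_2 ≅ Z^1.

Boundary ∂_1: C_1 → C_0 maps an edge to its endpoints' difference, ∂[p,q] = q − p.
This gives a 7×6 integer matrix of rank 4; reducing to Smith normal form yields diagonal entries (1,1,1,1).

∂_2: C_2 → C_1 maps a triangle to the signed sum of its edges. For instance
  ∂[v_0,v_2,v_4] = [v_2,v_4] − [v_0,v_4] + [v_0,v_2].
As a 6×1 matrix over Z this has rank 1, with invariant factors (1).

Now H_k = ker ∂_k / im ∂_{k+1}, so:

  H_2: rank ker ∂_2 − rank ∂_3 = (1 − 1) − 0 = 0, and there is no ∂_3, so H_2 = 0.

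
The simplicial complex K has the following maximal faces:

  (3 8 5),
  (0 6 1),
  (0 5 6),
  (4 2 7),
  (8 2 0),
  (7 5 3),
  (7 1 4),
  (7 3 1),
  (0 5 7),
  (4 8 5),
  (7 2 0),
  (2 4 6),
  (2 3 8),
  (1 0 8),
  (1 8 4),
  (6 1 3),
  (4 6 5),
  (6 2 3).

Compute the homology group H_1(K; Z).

We work with the vertex ordering 0 < 1 < 2 < 3 < 4 < 5 < 6 < 7 < 8. The simplices of K, each written with vertices in increasing order, are:

  0-simplices (9): [0], [1], [2], [3], [4], [5], [6], [7], [8]
  1-simplices (27): (27 of them)
  2-simplices (18): [0,1,6], [0,1,8], [0,2,7], [0,2,8], [0,5,6], [0,5,7], [1,3,6], [1,3,7], [1,4,7], [1,4,8], [2,3,6], [2,3,8], [2,4,6], [2,4,7], [3,5,7], [3,5,8], [4,5,6], [4,5,8]

giving chain groups C_0 ≅ Z^9, C_1 ≅ Z^27, C_2 ≅ Z^18.

Boundary ∂_1: C_1 → C_0 is given by ∂[p,q] = [q] − [p].
The resulting 9×27 matrix has rank 8, and its Smith normal form has invariant factors (1,1,1,1,1,1,1,1).

The boundary map ∂_2: C_2 → C_1 acts by ∂[p,q,r] = [q,r] − [p,r] + [p,q]. For instance
  ∂[1,4,8] = [4,8] − [1,8] + [1,4],
  ∂[1,3,6] = [3,6] − [1,6] + [1,3].
This gives a 27×18 integer matrix of rank 17; reducing to Smith normal form yields diagonal entries (1,1,1,1,1,1,1,1,1,1,1,1,1,1,1,1,1).

Reading off H_k = ker ∂_k / im ∂_{k+1}:

  H_1: rank ker ∂_1 − rank ∂_2 = (27 − 8) − 17 = 2, and the invariant factors of ∂_2 are all 1, so H_1 ≅ Z^2.

(K is a triangulation of the torus T^2.)

H_1 = Z^2.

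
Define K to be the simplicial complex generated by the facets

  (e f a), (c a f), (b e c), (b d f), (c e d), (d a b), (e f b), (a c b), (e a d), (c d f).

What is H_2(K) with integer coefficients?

We work with the vertex ordering a < b < c < d < e < f. The simplices of K, each written with vertices in increasing order, are:

  0-simplices (6): a, b, c, d, e, f
  1-simplices (15): ab, ac, ad, ae, af, bc, bd, be, bf, cd, ce, cf, de, df, ef
  2-simplices (10): abc, abd, acf, ade, aef, bce, bdf, bef, cde, cdf

giving chain groups C_0 ≅ Z^6, C_1 ≅ Z^15, C_2 ≅ Z^10.

Boundary ∂_1: C_1 → C_0 sends each edge [p,q] (with p < q) to q − p. For instance
  ∂bc = c − b.
As a 6×15 matrix over Z this has rank 5, with invariant factors (1,1,1,1,1).

Boundary ∂_2: C_2 → C_1 acts by ∂[p,q,r] = [q,r] − [p,r] + [p,q]. For instance
  ∂cdf = df − cf + cd,
  ∂abc = bc − ac + ab.
The 15×10 boundary matrix has rank 10 and Smith normal form diag(1,1,1,1,1,1,1,1,1,2).

Computing H_k = (kernel of ∂_k) / (image of ∂_{k+1}):

  H_2: rank ker ∂_2 − rank ∂_3 = (10 − 10) − 0 = 0, and there is no ∂_3, so H_2 = 0.

H_2 ≅ 0.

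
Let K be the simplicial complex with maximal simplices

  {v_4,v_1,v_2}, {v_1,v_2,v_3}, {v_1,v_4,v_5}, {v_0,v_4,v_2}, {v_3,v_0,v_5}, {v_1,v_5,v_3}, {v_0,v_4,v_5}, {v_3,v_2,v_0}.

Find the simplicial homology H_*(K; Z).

Take the total order v_0 < v_1 < v_2 < v_3 < v_4 < v_5 on the vertex set. Then K (dimension 2) consists of the simplices:

  0-simplices (6): [v_0], [v_1], [v_2], [v_3], [v_4], [v_5]
  1-simplices (12): [v_0,v_2], [v_0,v_3], [v_0,v_4], [v_0,v_5], [v_1,v_2], [v_1,v_3], [v_1,v_4], [v_1,v_5], [v_2,v_3], [v_2,v_4], [v_3,v_5], [v_4,v_5]
  2-simplices (8): [v_0,v_2,v_3], [v_0,v_2,v_4], [v_0,v_3,v_5], [v_0,v_4,v_5], [v_1,v_2,v_3], [v_1,v_2,v_4], [v_1,v_3,v_5], [v_1,v_4,v_5]

giving chain groups C_0 ≅ Z^6, C_1 ≅ Z^12, C_2 ≅ Z^8.

Boundary ∂_1: C_1 → C_0 is given by ∂[p,q] = [q] − [p]. For instance
  ∂[v_0,v_3] = [v_3] − [v_0].
The resulting 6×12 matrix has rank 5, and its Smith normal form has invariant factors (1,1,1,1,1).

Boundary ∂_2: C_2 → C_1 sends each 2-simplex [p,q,r] to [q,r] − [p,r] + [p,q]. For instance
  ∂[v_1,v_2,v_3] = [v_2,v_3] − [v_1,v_3] + [v_1,v_2],
  ∂[v_1,v_2,v_4] = [v_2,v_4] − [v_1,v_4] + [v_1,v_2].
This gives a 12×8 integer matrix of rank 7; reducing to Smith normal form yields diagonal entries (1,1,1,1,1,1,1).

Reading off H_k = ker ∂_k / im ∂_{k+1}:

  H_0: rank C_0 − rank ∂_1 = 6 − 5 = 1, and the invariant factors of ∂_1 are all 1, so H_0 = Z.
  H_1: rank ker ∂_1 − rank ∂_2 = (12 − 5) − 7 = 0, and the invariant factors of ∂_2 are all 1, so H_1 = 0.
  H_2: rank ker ∂_2 − rank ∂_3 = (8 − 7) − 0 = 1, and there is no ∂_3, so H_2 = Z.

H_0 ≅ Z,  H_1 = 0,  H_2 ≅ Z.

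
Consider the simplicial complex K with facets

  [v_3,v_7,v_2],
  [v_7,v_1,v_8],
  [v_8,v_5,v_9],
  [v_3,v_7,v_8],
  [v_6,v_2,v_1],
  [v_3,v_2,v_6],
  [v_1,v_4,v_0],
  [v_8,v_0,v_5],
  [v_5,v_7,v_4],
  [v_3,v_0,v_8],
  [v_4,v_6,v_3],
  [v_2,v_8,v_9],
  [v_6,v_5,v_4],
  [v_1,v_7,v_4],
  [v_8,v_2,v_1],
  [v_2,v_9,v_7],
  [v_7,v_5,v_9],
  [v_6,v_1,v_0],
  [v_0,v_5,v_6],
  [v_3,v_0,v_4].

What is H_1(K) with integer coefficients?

Take the total order v_0 < v_1 < v_2 < v_3 < v_4 < v_5 < v_6 < v_7 < v_8 < v_9 on the vertex set. Then K (dimension 2) consists of the simplices:

  0-simplices (10): [v_0], [v_1], [v_2], [v_3], [v_4], [v_5], [v_6], [v_7], [v_8], [v_9]
  1-simplices (30): (30 of them)
  2-simplices (20): (20 of them)

so the chain groups are C_0 ≅ Z^10, C_1 ≅ Z^30, C_2 ≅ Z^20.

∂_1: C_1 → C_0 sends each edge [p,q] (with p < q) to q − p.
The 10×30 boundary matrix has rank 9 and Smith normal form diag(1,1,1,1,1,1,1,1,1).

∂_2: C_2 → C_1 sends each 2-simplex [p,q,r] to [q,r] − [p,r] + [p,q]. For instance
  ∂[v_3,v_4,v_6] = [v_4,v_6] − [v_3,v_6] + [v_3,v_4],
  ∂[v_0,v_5,v_8] = [v_5,v_8] − [v_0,v_8] + [v_0,v_5].
The resulting 30×20 matrix has rank 20, and its Smith normal form has invariant factors (1,1,1,1,1,1,1,1,1,1,1,1,1,1,1,1,1,1,1,2).

Reading off H_k = ker ∂_k / im ∂_{k+1}:

  H_1: rank ker ∂_1 − rank ∂_2 = (30 − 9) − 20 = 1, and ∂_2 has invariant factor 2 > 1, so H_1 = Z ⊕ Z/2.

H_1 = Z ⊕ Z/2.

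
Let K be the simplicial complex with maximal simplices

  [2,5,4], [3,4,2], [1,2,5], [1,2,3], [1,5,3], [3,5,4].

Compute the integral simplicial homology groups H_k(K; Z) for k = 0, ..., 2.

Fix the vertex order 1 < 2 < 3 < 4 < 5 and write every simplex with vertices in increasing order. Then dim K = 2 and the simplices of K are:

  0-simplices (5): [1], [2], [3], [4], [5]
  1-simplices (9): [1,2], [1,3], [1,5], [2,3], [2,4], [2,5], [3,4], [3,5], [4,5]
  2-simplices (6): [1,2,3], [1,2,5], [1,3,5], [2,3,4], [2,4,5], [3,4,5]

giving chain groups C_0 ≅ Z^5, C_1 ≅ Z^9, C_2 ≅ Z^6.

Boundary ∂_1: C_1 → C_0 maps an edge to its endpoints' difference, ∂[p,q] = q − p.
As a 5×9 matrix over Z this has rank 4, with invariant factors (1,1,1,1).

∂_2: C_2 → C_1 acts by ∂[p,q,r] = [q,r] − [p,r] + [p,q]. For instance
  ∂[1,2,5] = [2,5] − [1,5] + [1,2],
  ∂[2,4,5] = [4,5] − [2,5] + [2,4].
The 9×6 boundary matrix has rank 5 and Smith normal form diag(1,1,1,1,1).

Computing H_k = (kernel of ∂_k) / (image of ∂_{k+1}):

  H_0: rank C_0 − rank ∂_1 = 5 − 4 = 1, and the invariant factors of ∂_1 are all 1, so H_0 = Z.
  H_1: rank ker ∂_1 − rank ∂_2 = (9 − 4) − 5 = 0, and the invariant factors of ∂_2 are all 1, so H_1 = 0.
  H_2: rank ker ∂_2 − rank ∂_3 = (6 − 5) − 0 = 1, and there is no ∂_3, so H_2 = Z.

H_0 = Z,  H_1 = 0,  H_2 = Z.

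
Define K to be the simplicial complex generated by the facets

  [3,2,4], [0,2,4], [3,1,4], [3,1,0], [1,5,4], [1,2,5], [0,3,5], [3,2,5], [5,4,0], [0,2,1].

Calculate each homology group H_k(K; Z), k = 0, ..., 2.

Order the vertices as 0 < 1 < 2 < 3 < 4 < 5. Listing each simplex with vertices in this order, K has dimension 2 with simplices:

  0-simplices (6): [0], [1], [2], [3], [4], [5]
  1-simplices (15): [0,1], [0,2], [0,3], [0,4], [0,5], [1,2], [1,3], [1,4], [1,5], [2,3], [2,4], [2,5], [3,4], [3,5], [4,5]
  2-simplices (10): [0,1,2], [0,1,3], [0,2,4], [0,3,5], [0,4,5], [1,2,5], [1,3,4], [1,4,5], [2,3,4], [2,3,5]

giving chain groups C_0 ≅ Z^6, C_1 ≅ Z^15, C_2 ≅ Z^10.

∂_1: C_1 → C_0 is given by ∂[p,q] = [q] − [p].
As a 6×15 matrix over Z this has rank 5, with invariant factors (1,1,1,1,1).

Boundary ∂_2: C_2 → C_1 sends each 2-simplex [p,q,r] to [q,r] − [p,r] + [p,q]. For instance
  ∂[2,3,4] = [3,4] − [2,4] + [2,3],
  ∂[1,2,5] = [2,5] − [1,5] + [1,2].
The resulting 15×10 matrix has rank 10, and its Smith normal form has invariant factors (1,1,1,1,1,1,1,1,1,2).

Now H_k = ker ∂_k / im ∂_{k+1}, so:

  H_0: rank C_0 − rank ∂_1 = 6 − 5 = 1, and the invariant factors of ∂_1 are all 1, so H_0 = Z.
  H_1: rank ker ∂_1 − rank ∂_2 = (15 − 5) − 10 = 0, and ∂_2 has invariant factor 2 > 1, so H_1 = Z/2.
  H_2: rank ker ∂_2 − rank ∂_3 = (10 − 10) − 0 = 0, and there is no ∂_3, so H_2 = 0.

H_0 ≅ Z,  H_1 ≅ Z/2,  H_2 = 0.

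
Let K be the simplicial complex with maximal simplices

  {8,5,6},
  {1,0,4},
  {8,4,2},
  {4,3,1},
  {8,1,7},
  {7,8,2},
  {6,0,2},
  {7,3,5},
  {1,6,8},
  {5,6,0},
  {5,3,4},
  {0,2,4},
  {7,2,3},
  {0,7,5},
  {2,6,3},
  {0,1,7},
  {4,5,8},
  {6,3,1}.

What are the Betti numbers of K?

b_0 = 1, b_1 = 2, b_2 = 1.

Fix the vertex order 0 < 1 < 2 < 3 < 4 < 5 < 6 < 7 < 8 and write every simplex with vertices in increasing order. Then dim K = 2 and the simplices of K are:

  0-simplices (9): [0], [1], [2], [3], [4], [5], [6], [7], [8]
  1-simplices (27): (27 of them)
  2-simplices (18): [0,1,4], [0,1,7], [0,2,4], [0,2,6], [0,5,6], [0,5,7], [1,3,4], [1,3,6], [1,6,8], [1,7,8], [2,3,6], [2,3,7], [2,4,8], [2,7,8], [3,4,5], [3,5,7], [4,5,8], [5,6,8]

so the chain groups are C_0 ≅ Z^9, C_1 ≅ Z^27, C_2 ≅ Z^18.

The boundary map ∂_1: C_1 → C_0 sends each edge [p,q] (with p < q) to q − p. For instance
  ∂[5,6] = [6] − [5].
The resulting 9×27 matrix has rank 8, and its Smith normal form has invariant factors (1,1,1,1,1,1,1,1).

∂_2: C_2 → C_1 maps a triangle to the signed sum of its edges. For instance
  ∂[2,3,7] = [3,7] − [2,7] + [2,3],
  ∂[0,5,7] = [5,7] − [0,7] + [0,5].
As a 27×18 matrix over Z this has rank 17, with invariant factors (1,1,1,1,1,1,1,1,1,1,1,1,1,1,1,1,1).

Now H_k = ker ∂_k / im ∂_{k+1}, so:

  H_0: rank C_0 − rank ∂_1 = 9 − 8 = 1, and the invariant factors of ∂_1 are all 1, so H_0 ≅ Z.
  H_1: rank ker ∂_1 − rank ∂_2 = (27 − 8) − 17 = 2, and the invariant factors of ∂_2 are all 1, so H_1 ≅ Z^2.
  H_2: rank ker ∂_2 − rank ∂_3 = (18 − 17) − 0 = 1, and there is no ∂_3, so H_2 ≅ Z.

Hence the Betti numbers are b_0 = 1, b_1 = 2, b_2 = 1.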